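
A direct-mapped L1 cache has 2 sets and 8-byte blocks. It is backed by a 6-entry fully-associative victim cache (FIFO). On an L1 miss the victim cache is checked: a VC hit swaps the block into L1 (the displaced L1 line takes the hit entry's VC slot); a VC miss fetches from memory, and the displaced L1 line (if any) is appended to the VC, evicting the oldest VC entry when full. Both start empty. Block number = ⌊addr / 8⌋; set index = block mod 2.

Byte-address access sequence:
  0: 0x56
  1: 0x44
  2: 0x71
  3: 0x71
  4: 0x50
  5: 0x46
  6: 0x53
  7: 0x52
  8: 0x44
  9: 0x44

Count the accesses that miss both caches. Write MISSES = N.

0: 0x56 (blk 10, set 0) → MISS  vc=[]
1: 0x44 (blk 8, set 0) → MISS  vc=[10]
2: 0x71 (blk 14, set 0) → MISS  vc=[10, 8]
3: 0x71 (blk 14, set 0) → L1-HIT  vc=[10, 8]
4: 0x50 (blk 10, set 0) → VC-HIT  vc=[14, 8]
5: 0x46 (blk 8, set 0) → VC-HIT  vc=[14, 10]
6: 0x53 (blk 10, set 0) → VC-HIT  vc=[14, 8]
7: 0x52 (blk 10, set 0) → L1-HIT  vc=[14, 8]
8: 0x44 (blk 8, set 0) → VC-HIT  vc=[14, 10]
9: 0x44 (blk 8, set 0) → L1-HIT  vc=[14, 10]

MISSES = 3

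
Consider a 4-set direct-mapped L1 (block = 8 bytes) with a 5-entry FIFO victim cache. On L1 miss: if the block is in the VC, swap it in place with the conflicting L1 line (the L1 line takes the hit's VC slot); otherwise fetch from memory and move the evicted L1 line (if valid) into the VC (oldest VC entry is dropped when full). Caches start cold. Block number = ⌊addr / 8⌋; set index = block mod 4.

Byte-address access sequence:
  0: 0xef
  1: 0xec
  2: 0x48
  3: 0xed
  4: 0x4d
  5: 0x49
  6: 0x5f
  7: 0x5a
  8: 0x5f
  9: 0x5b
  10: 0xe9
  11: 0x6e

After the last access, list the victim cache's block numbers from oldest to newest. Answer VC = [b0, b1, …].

#0 0xef→b29/s1 MISS; vc=[]
#1 0xec→b29/s1 L1-HIT; vc=[]
#2 0x48→b9/s1 MISS; vc=[29]
#3 0xed→b29/s1 VC-HIT; vc=[9]
#4 0x4d→b9/s1 VC-HIT; vc=[29]
#5 0x49→b9/s1 L1-HIT; vc=[29]
#6 0x5f→b11/s3 MISS; vc=[29]
#7 0x5a→b11/s3 L1-HIT; vc=[29]
#8 0x5f→b11/s3 L1-HIT; vc=[29]
#9 0x5b→b11/s3 L1-HIT; vc=[29]
#10 0xe9→b29/s1 VC-HIT; vc=[9]
#11 0x6e→b13/s1 MISS; vc=[9,29]

VC = [9, 29]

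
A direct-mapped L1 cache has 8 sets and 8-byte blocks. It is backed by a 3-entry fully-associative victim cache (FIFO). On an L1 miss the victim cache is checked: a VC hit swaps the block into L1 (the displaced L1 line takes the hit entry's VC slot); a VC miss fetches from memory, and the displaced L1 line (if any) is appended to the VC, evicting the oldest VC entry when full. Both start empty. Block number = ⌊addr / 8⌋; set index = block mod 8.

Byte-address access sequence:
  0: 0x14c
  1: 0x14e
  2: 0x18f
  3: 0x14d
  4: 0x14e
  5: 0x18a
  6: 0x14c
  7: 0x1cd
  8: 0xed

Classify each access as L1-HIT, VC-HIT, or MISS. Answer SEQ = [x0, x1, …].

SEQ = [MISS, L1-HIT, MISS, VC-HIT, L1-HIT, VC-HIT, VC-HIT, MISS, MISS]

#0 0x14c→b41/s1 MISS; vc=[]
#1 0x14e→b41/s1 L1-HIT; vc=[]
#2 0x18f→b49/s1 MISS; vc=[41]
#3 0x14d→b41/s1 VC-HIT; vc=[49]
#4 0x14e→b41/s1 L1-HIT; vc=[49]
#5 0x18a→b49/s1 VC-HIT; vc=[41]
#6 0x14c→b41/s1 VC-HIT; vc=[49]
#7 0x1cd→b57/s1 MISS; vc=[49,41]
#8 0xed→b29/s5 MISS; vc=[49,41]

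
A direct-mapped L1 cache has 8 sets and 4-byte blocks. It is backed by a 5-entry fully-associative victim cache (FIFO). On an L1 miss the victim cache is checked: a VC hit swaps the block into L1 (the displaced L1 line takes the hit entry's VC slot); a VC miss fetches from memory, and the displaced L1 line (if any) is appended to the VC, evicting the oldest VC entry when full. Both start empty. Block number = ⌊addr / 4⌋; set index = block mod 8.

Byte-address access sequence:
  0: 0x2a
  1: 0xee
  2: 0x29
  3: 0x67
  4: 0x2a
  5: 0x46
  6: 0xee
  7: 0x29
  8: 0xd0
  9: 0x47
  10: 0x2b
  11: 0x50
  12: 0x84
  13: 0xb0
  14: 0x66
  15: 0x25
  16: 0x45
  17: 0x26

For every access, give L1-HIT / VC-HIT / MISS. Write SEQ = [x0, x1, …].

SEQ = [MISS, MISS, L1-HIT, MISS, L1-HIT, MISS, L1-HIT, L1-HIT, MISS, L1-HIT, L1-HIT, MISS, MISS, MISS, VC-HIT, MISS, VC-HIT, VC-HIT]

#0 0x2a→b10/s2 MISS; vc=[]
#1 0xee→b59/s3 MISS; vc=[]
#2 0x29→b10/s2 L1-HIT; vc=[]
#3 0x67→b25/s1 MISS; vc=[]
#4 0x2a→b10/s2 L1-HIT; vc=[]
#5 0x46→b17/s1 MISS; vc=[25]
#6 0xee→b59/s3 L1-HIT; vc=[25]
#7 0x29→b10/s2 L1-HIT; vc=[25]
#8 0xd0→b52/s4 MISS; vc=[25]
#9 0x47→b17/s1 L1-HIT; vc=[25]
#10 0x2b→b10/s2 L1-HIT; vc=[25]
#11 0x50→b20/s4 MISS; vc=[25,52]
#12 0x84→b33/s1 MISS; vc=[25,52,17]
#13 0xb0→b44/s4 MISS; vc=[25,52,17,20]
#14 0x66→b25/s1 VC-HIT; vc=[33,52,17,20]
#15 0x25→b9/s1 MISS; vc=[33,52,17,20,25]
#16 0x45→b17/s1 VC-HIT; vc=[33,52,9,20,25]
#17 0x26→b9/s1 VC-HIT; vc=[33,52,17,20,25]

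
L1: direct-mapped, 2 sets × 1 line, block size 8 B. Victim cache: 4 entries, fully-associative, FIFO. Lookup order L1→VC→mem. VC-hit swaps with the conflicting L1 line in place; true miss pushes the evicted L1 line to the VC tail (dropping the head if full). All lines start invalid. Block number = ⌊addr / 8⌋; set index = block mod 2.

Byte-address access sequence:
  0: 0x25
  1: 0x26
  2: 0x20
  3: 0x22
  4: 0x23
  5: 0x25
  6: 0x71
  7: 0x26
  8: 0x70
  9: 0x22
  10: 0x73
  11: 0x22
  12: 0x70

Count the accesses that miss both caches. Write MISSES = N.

MISSES = 2

  [0] addr=0x25 blk=4 s=0: MISS | VC []
  [1] addr=0x26 blk=4 s=0: L1-HIT | VC []
  [2] addr=0x20 blk=4 s=0: L1-HIT | VC []
  [3] addr=0x22 blk=4 s=0: L1-HIT | VC []
  [4] addr=0x23 blk=4 s=0: L1-HIT | VC []
  [5] addr=0x25 blk=4 s=0: L1-HIT | VC []
  [6] addr=0x71 blk=14 s=0: MISS | VC [4]
  [7] addr=0x26 blk=4 s=0: VC-HIT | VC [14]
  [8] addr=0x70 blk=14 s=0: VC-HIT | VC [4]
  [9] addr=0x22 blk=4 s=0: VC-HIT | VC [14]
  [10] addr=0x73 blk=14 s=0: VC-HIT | VC [4]
  [11] addr=0x22 blk=4 s=0: VC-HIT | VC [14]
  [12] addr=0x70 blk=14 s=0: VC-HIT | VC [4]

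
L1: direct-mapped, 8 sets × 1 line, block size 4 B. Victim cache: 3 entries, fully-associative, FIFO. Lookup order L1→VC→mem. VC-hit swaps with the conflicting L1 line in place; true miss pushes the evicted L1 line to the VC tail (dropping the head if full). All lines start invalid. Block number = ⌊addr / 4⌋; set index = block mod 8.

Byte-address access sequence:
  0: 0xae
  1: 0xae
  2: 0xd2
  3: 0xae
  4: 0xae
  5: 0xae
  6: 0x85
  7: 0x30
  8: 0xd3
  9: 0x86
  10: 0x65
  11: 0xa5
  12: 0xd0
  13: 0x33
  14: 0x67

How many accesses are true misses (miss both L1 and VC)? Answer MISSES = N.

MISSES = 6

0: 0xae (blk 43, set 3) → MISS  vc=[]
1: 0xae (blk 43, set 3) → L1-HIT  vc=[]
2: 0xd2 (blk 52, set 4) → MISS  vc=[]
3: 0xae (blk 43, set 3) → L1-HIT  vc=[]
4: 0xae (blk 43, set 3) → L1-HIT  vc=[]
5: 0xae (blk 43, set 3) → L1-HIT  vc=[]
6: 0x85 (blk 33, set 1) → MISS  vc=[]
7: 0x30 (blk 12, set 4) → MISS  vc=[52]
8: 0xd3 (blk 52, set 4) → VC-HIT  vc=[12]
9: 0x86 (blk 33, set 1) → L1-HIT  vc=[12]
10: 0x65 (blk 25, set 1) → MISS  vc=[12, 33]
11: 0xa5 (blk 41, set 1) → MISS  vc=[12, 33, 25]
12: 0xd0 (blk 52, set 4) → L1-HIT  vc=[12, 33, 25]
13: 0x33 (blk 12, set 4) → VC-HIT  vc=[52, 33, 25]
14: 0x67 (blk 25, set 1) → VC-HIT  vc=[52, 33, 41]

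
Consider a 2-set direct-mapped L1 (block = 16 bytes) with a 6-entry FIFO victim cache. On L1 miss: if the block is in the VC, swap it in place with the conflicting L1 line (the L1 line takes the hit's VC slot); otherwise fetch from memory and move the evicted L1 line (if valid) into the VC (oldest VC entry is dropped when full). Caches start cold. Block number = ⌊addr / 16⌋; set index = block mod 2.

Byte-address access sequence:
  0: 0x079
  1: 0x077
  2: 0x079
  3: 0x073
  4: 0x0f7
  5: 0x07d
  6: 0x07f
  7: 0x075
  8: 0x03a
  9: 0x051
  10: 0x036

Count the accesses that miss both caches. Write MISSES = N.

MISSES = 4

#0 0x79→b7/s1 MISS; vc=[]
#1 0x77→b7/s1 L1-HIT; vc=[]
#2 0x79→b7/s1 L1-HIT; vc=[]
#3 0x73→b7/s1 L1-HIT; vc=[]
#4 0xf7→b15/s1 MISS; vc=[7]
#5 0x7d→b7/s1 VC-HIT; vc=[15]
#6 0x7f→b7/s1 L1-HIT; vc=[15]
#7 0x75→b7/s1 L1-HIT; vc=[15]
#8 0x3a→b3/s1 MISS; vc=[15,7]
#9 0x51→b5/s1 MISS; vc=[15,7,3]
#10 0x36→b3/s1 VC-HIT; vc=[15,7,5]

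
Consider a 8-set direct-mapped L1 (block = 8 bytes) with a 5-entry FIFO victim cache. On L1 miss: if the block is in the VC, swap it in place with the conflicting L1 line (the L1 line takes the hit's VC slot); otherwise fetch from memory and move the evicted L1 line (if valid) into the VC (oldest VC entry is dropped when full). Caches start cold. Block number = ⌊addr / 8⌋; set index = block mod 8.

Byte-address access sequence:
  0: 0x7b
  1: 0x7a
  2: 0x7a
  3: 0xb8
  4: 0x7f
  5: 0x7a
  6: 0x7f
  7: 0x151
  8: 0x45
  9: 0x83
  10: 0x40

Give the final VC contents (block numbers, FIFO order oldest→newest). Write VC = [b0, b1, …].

#0 0x7b→b15/s7 MISS; vc=[]
#1 0x7a→b15/s7 L1-HIT; vc=[]
#2 0x7a→b15/s7 L1-HIT; vc=[]
#3 0xb8→b23/s7 MISS; vc=[15]
#4 0x7f→b15/s7 VC-HIT; vc=[23]
#5 0x7a→b15/s7 L1-HIT; vc=[23]
#6 0x7f→b15/s7 L1-HIT; vc=[23]
#7 0x151→b42/s2 MISS; vc=[23]
#8 0x45→b8/s0 MISS; vc=[23]
#9 0x83→b16/s0 MISS; vc=[23,8]
#10 0x40→b8/s0 VC-HIT; vc=[23,16]

VC = [23, 16]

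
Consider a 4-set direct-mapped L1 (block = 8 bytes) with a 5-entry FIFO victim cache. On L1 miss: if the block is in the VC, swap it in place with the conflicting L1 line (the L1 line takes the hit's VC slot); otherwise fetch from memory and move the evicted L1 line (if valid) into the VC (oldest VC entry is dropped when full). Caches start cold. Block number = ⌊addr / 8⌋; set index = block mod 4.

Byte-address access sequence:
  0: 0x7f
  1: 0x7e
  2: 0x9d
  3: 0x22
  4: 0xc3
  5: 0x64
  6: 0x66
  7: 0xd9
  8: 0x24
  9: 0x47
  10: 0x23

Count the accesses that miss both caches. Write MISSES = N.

0: 0x7f (blk 15, set 3) → MISS  vc=[]
1: 0x7e (blk 15, set 3) → L1-HIT  vc=[]
2: 0x9d (blk 19, set 3) → MISS  vc=[15]
3: 0x22 (blk 4, set 0) → MISS  vc=[15]
4: 0xc3 (blk 24, set 0) → MISS  vc=[15, 4]
5: 0x64 (blk 12, set 0) → MISS  vc=[15, 4, 24]
6: 0x66 (blk 12, set 0) → L1-HIT  vc=[15, 4, 24]
7: 0xd9 (blk 27, set 3) → MISS  vc=[15, 4, 24, 19]
8: 0x24 (blk 4, set 0) → VC-HIT  vc=[15, 12, 24, 19]
9: 0x47 (blk 8, set 0) → MISS  vc=[15, 12, 24, 19, 4]
10: 0x23 (blk 4, set 0) → VC-HIT  vc=[15, 12, 24, 19, 8]

MISSES = 7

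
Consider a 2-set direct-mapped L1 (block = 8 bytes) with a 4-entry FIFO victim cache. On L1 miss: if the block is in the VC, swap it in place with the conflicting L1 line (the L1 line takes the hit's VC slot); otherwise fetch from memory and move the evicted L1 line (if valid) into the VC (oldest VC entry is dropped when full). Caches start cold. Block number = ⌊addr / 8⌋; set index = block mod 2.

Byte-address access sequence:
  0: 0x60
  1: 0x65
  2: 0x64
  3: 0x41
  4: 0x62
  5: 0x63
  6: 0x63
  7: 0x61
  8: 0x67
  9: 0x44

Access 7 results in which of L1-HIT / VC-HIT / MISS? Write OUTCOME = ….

OUTCOME = L1-HIT

#0 0x60→b12/s0 MISS; vc=[]
#1 0x65→b12/s0 L1-HIT; vc=[]
#2 0x64→b12/s0 L1-HIT; vc=[]
#3 0x41→b8/s0 MISS; vc=[12]
#4 0x62→b12/s0 VC-HIT; vc=[8]
#5 0x63→b12/s0 L1-HIT; vc=[8]
#6 0x63→b12/s0 L1-HIT; vc=[8]
#7 0x61→b12/s0 L1-HIT; vc=[8]
#8 0x67→b12/s0 L1-HIT; vc=[8]
#9 0x44→b8/s0 VC-HIT; vc=[12]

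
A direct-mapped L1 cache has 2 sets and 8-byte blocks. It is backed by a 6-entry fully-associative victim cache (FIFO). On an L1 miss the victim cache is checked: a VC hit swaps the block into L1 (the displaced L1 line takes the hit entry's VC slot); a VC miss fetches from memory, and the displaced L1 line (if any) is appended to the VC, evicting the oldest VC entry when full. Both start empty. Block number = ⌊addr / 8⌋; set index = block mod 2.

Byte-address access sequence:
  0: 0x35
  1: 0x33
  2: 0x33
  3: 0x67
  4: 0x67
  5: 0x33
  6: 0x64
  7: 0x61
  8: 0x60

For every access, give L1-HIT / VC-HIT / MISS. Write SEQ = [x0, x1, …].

  [0] addr=0x35 blk=6 s=0: MISS | VC []
  [1] addr=0x33 blk=6 s=0: L1-HIT | VC []
  [2] addr=0x33 blk=6 s=0: L1-HIT | VC []
  [3] addr=0x67 blk=12 s=0: MISS | VC [6]
  [4] addr=0x67 blk=12 s=0: L1-HIT | VC [6]
  [5] addr=0x33 blk=6 s=0: VC-HIT | VC [12]
  [6] addr=0x64 blk=12 s=0: VC-HIT | VC [6]
  [7] addr=0x61 blk=12 s=0: L1-HIT | VC [6]
  [8] addr=0x60 blk=12 s=0: L1-HIT | VC [6]

SEQ = [MISS, L1-HIT, L1-HIT, MISS, L1-HIT, VC-HIT, VC-HIT, L1-HIT, L1-HIT]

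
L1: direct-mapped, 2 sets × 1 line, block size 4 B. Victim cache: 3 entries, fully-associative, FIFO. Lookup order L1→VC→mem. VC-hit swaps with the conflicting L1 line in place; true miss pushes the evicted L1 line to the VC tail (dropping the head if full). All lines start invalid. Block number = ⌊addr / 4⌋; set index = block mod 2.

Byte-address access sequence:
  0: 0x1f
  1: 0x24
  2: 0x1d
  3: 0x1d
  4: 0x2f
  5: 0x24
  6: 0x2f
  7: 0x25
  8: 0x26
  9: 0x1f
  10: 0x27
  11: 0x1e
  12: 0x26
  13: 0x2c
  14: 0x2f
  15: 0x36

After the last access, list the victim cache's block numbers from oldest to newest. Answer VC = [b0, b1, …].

VC = [9, 7, 11]

  [0] addr=0x1f blk=7 s=1: MISS | VC []
  [1] addr=0x24 blk=9 s=1: MISS | VC [7]
  [2] addr=0x1d blk=7 s=1: VC-HIT | VC [9]
  [3] addr=0x1d blk=7 s=1: L1-HIT | VC [9]
  [4] addr=0x2f blk=11 s=1: MISS | VC [9, 7]
  [5] addr=0x24 blk=9 s=1: VC-HIT | VC [11, 7]
  [6] addr=0x2f blk=11 s=1: VC-HIT | VC [9, 7]
  [7] addr=0x25 blk=9 s=1: VC-HIT | VC [11, 7]
  [8] addr=0x26 blk=9 s=1: L1-HIT | VC [11, 7]
  [9] addr=0x1f blk=7 s=1: VC-HIT | VC [11, 9]
  [10] addr=0x27 blk=9 s=1: VC-HIT | VC [11, 7]
  [11] addr=0x1e blk=7 s=1: VC-HIT | VC [11, 9]
  [12] addr=0x26 blk=9 s=1: VC-HIT | VC [11, 7]
  [13] addr=0x2c blk=11 s=1: VC-HIT | VC [9, 7]
  [14] addr=0x2f blk=11 s=1: L1-HIT | VC [9, 7]
  [15] addr=0x36 blk=13 s=1: MISS | VC [9, 7, 11]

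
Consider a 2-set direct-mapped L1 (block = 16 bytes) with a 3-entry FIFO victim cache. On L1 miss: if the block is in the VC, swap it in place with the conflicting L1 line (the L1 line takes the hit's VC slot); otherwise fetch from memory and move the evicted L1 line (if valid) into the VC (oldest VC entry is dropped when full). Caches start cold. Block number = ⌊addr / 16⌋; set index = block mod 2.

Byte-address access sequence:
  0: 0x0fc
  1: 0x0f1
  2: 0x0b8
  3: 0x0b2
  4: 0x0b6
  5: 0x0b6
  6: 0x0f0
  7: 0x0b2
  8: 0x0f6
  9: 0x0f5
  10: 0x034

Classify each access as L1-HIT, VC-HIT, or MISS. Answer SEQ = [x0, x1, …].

#0 0xfc→b15/s1 MISS; vc=[]
#1 0xf1→b15/s1 L1-HIT; vc=[]
#2 0xb8→b11/s1 MISS; vc=[15]
#3 0xb2→b11/s1 L1-HIT; vc=[15]
#4 0xb6→b11/s1 L1-HIT; vc=[15]
#5 0xb6→b11/s1 L1-HIT; vc=[15]
#6 0xf0→b15/s1 VC-HIT; vc=[11]
#7 0xb2→b11/s1 VC-HIT; vc=[15]
#8 0xf6→b15/s1 VC-HIT; vc=[11]
#9 0xf5→b15/s1 L1-HIT; vc=[11]
#10 0x34→b3/s1 MISS; vc=[11,15]

SEQ = [MISS, L1-HIT, MISS, L1-HIT, L1-HIT, L1-HIT, VC-HIT, VC-HIT, VC-HIT, L1-HIT, MISS]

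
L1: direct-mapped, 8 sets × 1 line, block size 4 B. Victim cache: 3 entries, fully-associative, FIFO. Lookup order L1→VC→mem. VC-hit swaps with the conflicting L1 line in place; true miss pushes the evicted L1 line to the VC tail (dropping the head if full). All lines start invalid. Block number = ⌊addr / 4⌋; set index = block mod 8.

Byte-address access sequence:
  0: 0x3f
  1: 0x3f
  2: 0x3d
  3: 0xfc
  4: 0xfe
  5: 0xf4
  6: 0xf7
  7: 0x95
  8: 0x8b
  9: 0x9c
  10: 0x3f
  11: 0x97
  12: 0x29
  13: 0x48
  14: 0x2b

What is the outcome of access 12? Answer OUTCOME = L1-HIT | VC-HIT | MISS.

OUTCOME = MISS

  [0] addr=0x3f blk=15 s=7: MISS | VC []
  [1] addr=0x3f blk=15 s=7: L1-HIT | VC []
  [2] addr=0x3d blk=15 s=7: L1-HIT | VC []
  [3] addr=0xfc blk=63 s=7: MISS | VC [15]
  [4] addr=0xfe blk=63 s=7: L1-HIT | VC [15]
  [5] addr=0xf4 blk=61 s=5: MISS | VC [15]
  [6] addr=0xf7 blk=61 s=5: L1-HIT | VC [15]
  [7] addr=0x95 blk=37 s=5: MISS | VC [15, 61]
  [8] addr=0x8b blk=34 s=2: MISS | VC [15, 61]
  [9] addr=0x9c blk=39 s=7: MISS | VC [15, 61, 63]
  [10] addr=0x3f blk=15 s=7: VC-HIT | VC [39, 61, 63]
  [11] addr=0x97 blk=37 s=5: L1-HIT | VC [39, 61, 63]
  [12] addr=0x29 blk=10 s=2: MISS | VC [61, 63, 34]
  [13] addr=0x48 blk=18 s=2: MISS | VC [63, 34, 10]
  [14] addr=0x2b blk=10 s=2: VC-HIT | VC [63, 34, 18]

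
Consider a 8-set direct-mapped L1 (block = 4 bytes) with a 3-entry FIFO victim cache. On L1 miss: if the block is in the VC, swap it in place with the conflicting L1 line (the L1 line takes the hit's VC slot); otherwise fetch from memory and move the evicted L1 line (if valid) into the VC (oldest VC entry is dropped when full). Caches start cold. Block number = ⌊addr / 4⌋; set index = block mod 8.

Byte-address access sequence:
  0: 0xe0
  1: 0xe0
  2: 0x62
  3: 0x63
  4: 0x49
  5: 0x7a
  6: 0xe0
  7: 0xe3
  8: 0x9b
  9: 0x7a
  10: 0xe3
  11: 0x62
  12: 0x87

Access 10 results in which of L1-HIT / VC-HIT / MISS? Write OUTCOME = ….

#0 0xe0→b56/s0 MISS; vc=[]
#1 0xe0→b56/s0 L1-HIT; vc=[]
#2 0x62→b24/s0 MISS; vc=[56]
#3 0x63→b24/s0 L1-HIT; vc=[56]
#4 0x49→b18/s2 MISS; vc=[56]
#5 0x7a→b30/s6 MISS; vc=[56]
#6 0xe0→b56/s0 VC-HIT; vc=[24]
#7 0xe3→b56/s0 L1-HIT; vc=[24]
#8 0x9b→b38/s6 MISS; vc=[24,30]
#9 0x7a→b30/s6 VC-HIT; vc=[24,38]
#10 0xe3→b56/s0 L1-HIT; vc=[24,38]
#11 0x62→b24/s0 VC-HIT; vc=[56,38]
#12 0x87→b33/s1 MISS; vc=[56,38]

OUTCOME = L1-HIT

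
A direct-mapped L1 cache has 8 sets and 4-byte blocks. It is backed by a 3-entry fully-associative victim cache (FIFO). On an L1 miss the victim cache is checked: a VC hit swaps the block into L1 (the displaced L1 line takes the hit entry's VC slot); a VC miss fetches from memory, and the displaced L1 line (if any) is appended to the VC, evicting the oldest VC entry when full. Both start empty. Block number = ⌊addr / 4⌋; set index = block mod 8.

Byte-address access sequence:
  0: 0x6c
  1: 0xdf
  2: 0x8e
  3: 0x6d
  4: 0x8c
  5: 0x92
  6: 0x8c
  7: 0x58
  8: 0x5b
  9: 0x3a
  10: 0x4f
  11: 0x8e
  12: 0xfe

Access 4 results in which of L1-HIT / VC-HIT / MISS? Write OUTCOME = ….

OUTCOME = VC-HIT

#0 0x6c→b27/s3 MISS; vc=[]
#1 0xdf→b55/s7 MISS; vc=[]
#2 0x8e→b35/s3 MISS; vc=[27]
#3 0x6d→b27/s3 VC-HIT; vc=[35]
#4 0x8c→b35/s3 VC-HIT; vc=[27]
#5 0x92→b36/s4 MISS; vc=[27]
#6 0x8c→b35/s3 L1-HIT; vc=[27]
#7 0x58→b22/s6 MISS; vc=[27]
#8 0x5b→b22/s6 L1-HIT; vc=[27]
#9 0x3a→b14/s6 MISS; vc=[27,22]
#10 0x4f→b19/s3 MISS; vc=[27,22,35]
#11 0x8e→b35/s3 VC-HIT; vc=[27,22,19]
#12 0xfe→b63/s7 MISS; vc=[22,19,55]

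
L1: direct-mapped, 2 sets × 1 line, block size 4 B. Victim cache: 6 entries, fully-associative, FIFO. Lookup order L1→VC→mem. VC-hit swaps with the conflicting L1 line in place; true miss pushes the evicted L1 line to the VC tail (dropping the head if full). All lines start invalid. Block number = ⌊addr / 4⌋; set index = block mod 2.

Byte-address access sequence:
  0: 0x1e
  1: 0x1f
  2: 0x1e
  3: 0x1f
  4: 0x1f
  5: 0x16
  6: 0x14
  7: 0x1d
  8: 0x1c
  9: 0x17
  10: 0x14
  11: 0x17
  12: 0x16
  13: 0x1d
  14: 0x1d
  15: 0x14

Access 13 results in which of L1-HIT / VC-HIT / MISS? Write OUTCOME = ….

OUTCOME = VC-HIT

0: 0x1e (blk 7, set 1) → MISS  vc=[]
1: 0x1f (blk 7, set 1) → L1-HIT  vc=[]
2: 0x1e (blk 7, set 1) → L1-HIT  vc=[]
3: 0x1f (blk 7, set 1) → L1-HIT  vc=[]
4: 0x1f (blk 7, set 1) → L1-HIT  vc=[]
5: 0x16 (blk 5, set 1) → MISS  vc=[7]
6: 0x14 (blk 5, set 1) → L1-HIT  vc=[7]
7: 0x1d (blk 7, set 1) → VC-HIT  vc=[5]
8: 0x1c (blk 7, set 1) → L1-HIT  vc=[5]
9: 0x17 (blk 5, set 1) → VC-HIT  vc=[7]
10: 0x14 (blk 5, set 1) → L1-HIT  vc=[7]
11: 0x17 (blk 5, set 1) → L1-HIT  vc=[7]
12: 0x16 (blk 5, set 1) → L1-HIT  vc=[7]
13: 0x1d (blk 7, set 1) → VC-HIT  vc=[5]
14: 0x1d (blk 7, set 1) → L1-HIT  vc=[5]
15: 0x14 (blk 5, set 1) → VC-HIT  vc=[7]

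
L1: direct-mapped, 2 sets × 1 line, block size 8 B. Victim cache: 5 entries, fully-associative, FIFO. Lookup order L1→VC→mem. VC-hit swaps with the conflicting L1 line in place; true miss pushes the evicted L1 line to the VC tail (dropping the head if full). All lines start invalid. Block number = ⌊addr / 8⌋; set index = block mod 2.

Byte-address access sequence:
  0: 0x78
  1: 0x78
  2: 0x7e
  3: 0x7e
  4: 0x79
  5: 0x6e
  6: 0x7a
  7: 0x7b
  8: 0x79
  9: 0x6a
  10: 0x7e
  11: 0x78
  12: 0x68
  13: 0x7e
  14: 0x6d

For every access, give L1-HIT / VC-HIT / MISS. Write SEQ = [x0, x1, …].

SEQ = [MISS, L1-HIT, L1-HIT, L1-HIT, L1-HIT, MISS, VC-HIT, L1-HIT, L1-HIT, VC-HIT, VC-HIT, L1-HIT, VC-HIT, VC-HIT, VC-HIT]

0: 0x78 (blk 15, set 1) → MISS  vc=[]
1: 0x78 (blk 15, set 1) → L1-HIT  vc=[]
2: 0x7e (blk 15, set 1) → L1-HIT  vc=[]
3: 0x7e (blk 15, set 1) → L1-HIT  vc=[]
4: 0x79 (blk 15, set 1) → L1-HIT  vc=[]
5: 0x6e (blk 13, set 1) → MISS  vc=[15]
6: 0x7a (blk 15, set 1) → VC-HIT  vc=[13]
7: 0x7b (blk 15, set 1) → L1-HIT  vc=[13]
8: 0x79 (blk 15, set 1) → L1-HIT  vc=[13]
9: 0x6a (blk 13, set 1) → VC-HIT  vc=[15]
10: 0x7e (blk 15, set 1) → VC-HIT  vc=[13]
11: 0x78 (blk 15, set 1) → L1-HIT  vc=[13]
12: 0x68 (blk 13, set 1) → VC-HIT  vc=[15]
13: 0x7e (blk 15, set 1) → VC-HIT  vc=[13]
14: 0x6d (blk 13, set 1) → VC-HIT  vc=[15]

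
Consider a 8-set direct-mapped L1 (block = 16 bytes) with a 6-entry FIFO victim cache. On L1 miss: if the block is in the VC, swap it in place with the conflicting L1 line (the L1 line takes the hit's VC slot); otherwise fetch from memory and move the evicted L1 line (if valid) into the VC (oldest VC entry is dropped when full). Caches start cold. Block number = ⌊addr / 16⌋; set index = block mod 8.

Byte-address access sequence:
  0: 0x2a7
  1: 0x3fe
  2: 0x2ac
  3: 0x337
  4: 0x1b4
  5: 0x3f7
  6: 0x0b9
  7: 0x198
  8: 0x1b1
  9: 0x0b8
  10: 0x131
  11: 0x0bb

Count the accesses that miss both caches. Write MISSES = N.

MISSES = 7

#0 0x2a7→b42/s2 MISS; vc=[]
#1 0x3fe→b63/s7 MISS; vc=[]
#2 0x2ac→b42/s2 L1-HIT; vc=[]
#3 0x337→b51/s3 MISS; vc=[]
#4 0x1b4→b27/s3 MISS; vc=[51]
#5 0x3f7→b63/s7 L1-HIT; vc=[51]
#6 0xb9→b11/s3 MISS; vc=[51,27]
#7 0x198→b25/s1 MISS; vc=[51,27]
#8 0x1b1→b27/s3 VC-HIT; vc=[51,11]
#9 0xb8→b11/s3 VC-HIT; vc=[51,27]
#10 0x131→b19/s3 MISS; vc=[51,27,11]
#11 0xbb→b11/s3 VC-HIT; vc=[51,27,19]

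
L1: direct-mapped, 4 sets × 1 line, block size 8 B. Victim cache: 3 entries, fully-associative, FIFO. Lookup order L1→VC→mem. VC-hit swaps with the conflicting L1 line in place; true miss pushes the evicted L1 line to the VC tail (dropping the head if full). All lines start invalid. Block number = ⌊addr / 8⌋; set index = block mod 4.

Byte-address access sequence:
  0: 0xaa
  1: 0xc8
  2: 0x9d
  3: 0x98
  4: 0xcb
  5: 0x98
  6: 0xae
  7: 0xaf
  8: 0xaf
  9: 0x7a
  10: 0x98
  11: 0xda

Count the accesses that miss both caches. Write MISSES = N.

MISSES = 5

#0 0xaa→b21/s1 MISS; vc=[]
#1 0xc8→b25/s1 MISS; vc=[21]
#2 0x9d→b19/s3 MISS; vc=[21]
#3 0x98→b19/s3 L1-HIT; vc=[21]
#4 0xcb→b25/s1 L1-HIT; vc=[21]
#5 0x98→b19/s3 L1-HIT; vc=[21]
#6 0xae→b21/s1 VC-HIT; vc=[25]
#7 0xaf→b21/s1 L1-HIT; vc=[25]
#8 0xaf→b21/s1 L1-HIT; vc=[25]
#9 0x7a→b15/s3 MISS; vc=[25,19]
#10 0x98→b19/s3 VC-HIT; vc=[25,15]
#11 0xda→b27/s3 MISS; vc=[25,15,19]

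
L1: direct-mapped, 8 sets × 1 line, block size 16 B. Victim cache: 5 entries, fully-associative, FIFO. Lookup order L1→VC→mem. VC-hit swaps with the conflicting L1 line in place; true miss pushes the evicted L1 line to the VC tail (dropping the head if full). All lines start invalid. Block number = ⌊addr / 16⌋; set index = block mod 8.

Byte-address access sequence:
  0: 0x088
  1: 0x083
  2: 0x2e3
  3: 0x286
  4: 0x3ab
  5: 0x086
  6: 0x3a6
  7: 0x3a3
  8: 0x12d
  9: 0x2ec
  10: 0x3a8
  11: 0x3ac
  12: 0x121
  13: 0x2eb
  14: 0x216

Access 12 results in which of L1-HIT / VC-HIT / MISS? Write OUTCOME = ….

#0 0x88→b8/s0 MISS; vc=[]
#1 0x83→b8/s0 L1-HIT; vc=[]
#2 0x2e3→b46/s6 MISS; vc=[]
#3 0x286→b40/s0 MISS; vc=[8]
#4 0x3ab→b58/s2 MISS; vc=[8]
#5 0x86→b8/s0 VC-HIT; vc=[40]
#6 0x3a6→b58/s2 L1-HIT; vc=[40]
#7 0x3a3→b58/s2 L1-HIT; vc=[40]
#8 0x12d→b18/s2 MISS; vc=[40,58]
#9 0x2ec→b46/s6 L1-HIT; vc=[40,58]
#10 0x3a8→b58/s2 VC-HIT; vc=[40,18]
#11 0x3ac→b58/s2 L1-HIT; vc=[40,18]
#12 0x121→b18/s2 VC-HIT; vc=[40,58]
#13 0x2eb→b46/s6 L1-HIT; vc=[40,58]
#14 0x216→b33/s1 MISS; vc=[40,58]

OUTCOME = VC-HIT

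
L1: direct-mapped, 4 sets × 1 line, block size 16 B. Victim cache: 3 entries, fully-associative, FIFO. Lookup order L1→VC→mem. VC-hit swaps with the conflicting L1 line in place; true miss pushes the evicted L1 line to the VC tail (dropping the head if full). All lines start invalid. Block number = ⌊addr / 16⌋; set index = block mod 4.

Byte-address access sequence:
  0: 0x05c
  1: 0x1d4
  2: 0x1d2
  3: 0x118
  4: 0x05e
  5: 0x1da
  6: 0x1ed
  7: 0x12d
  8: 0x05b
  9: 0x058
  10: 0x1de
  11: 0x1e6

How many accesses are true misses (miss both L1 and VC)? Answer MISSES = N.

#0 0x5c→b5/s1 MISS; vc=[]
#1 0x1d4→b29/s1 MISS; vc=[5]
#2 0x1d2→b29/s1 L1-HIT; vc=[5]
#3 0x118→b17/s1 MISS; vc=[5,29]
#4 0x5e→b5/s1 VC-HIT; vc=[17,29]
#5 0x1da→b29/s1 VC-HIT; vc=[17,5]
#6 0x1ed→b30/s2 MISS; vc=[17,5]
#7 0x12d→b18/s2 MISS; vc=[17,5,30]
#8 0x5b→b5/s1 VC-HIT; vc=[17,29,30]
#9 0x58→b5/s1 L1-HIT; vc=[17,29,30]
#10 0x1de→b29/s1 VC-HIT; vc=[17,5,30]
#11 0x1e6→b30/s2 VC-HIT; vc=[17,5,18]

MISSES = 5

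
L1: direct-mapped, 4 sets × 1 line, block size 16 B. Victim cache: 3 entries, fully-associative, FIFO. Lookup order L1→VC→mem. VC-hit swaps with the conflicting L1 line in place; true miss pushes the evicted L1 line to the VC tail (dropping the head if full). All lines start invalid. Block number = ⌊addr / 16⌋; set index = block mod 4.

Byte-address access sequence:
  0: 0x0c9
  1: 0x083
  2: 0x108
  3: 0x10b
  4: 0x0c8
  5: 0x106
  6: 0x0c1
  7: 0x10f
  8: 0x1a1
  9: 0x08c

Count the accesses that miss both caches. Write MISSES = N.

  [0] addr=0xc9 blk=12 s=0: MISS | VC []
  [1] addr=0x83 blk=8 s=0: MISS | VC [12]
  [2] addr=0x108 blk=16 s=0: MISS | VC [12, 8]
  [3] addr=0x10b blk=16 s=0: L1-HIT | VC [12, 8]
  [4] addr=0xc8 blk=12 s=0: VC-HIT | VC [16, 8]
  [5] addr=0x106 blk=16 s=0: VC-HIT | VC [12, 8]
  [6] addr=0xc1 blk=12 s=0: VC-HIT | VC [16, 8]
  [7] addr=0x10f blk=16 s=0: VC-HIT | VC [12, 8]
  [8] addr=0x1a1 blk=26 s=2: MISS | VC [12, 8]
  [9] addr=0x8c blk=8 s=0: VC-HIT | VC [12, 16]

MISSES = 4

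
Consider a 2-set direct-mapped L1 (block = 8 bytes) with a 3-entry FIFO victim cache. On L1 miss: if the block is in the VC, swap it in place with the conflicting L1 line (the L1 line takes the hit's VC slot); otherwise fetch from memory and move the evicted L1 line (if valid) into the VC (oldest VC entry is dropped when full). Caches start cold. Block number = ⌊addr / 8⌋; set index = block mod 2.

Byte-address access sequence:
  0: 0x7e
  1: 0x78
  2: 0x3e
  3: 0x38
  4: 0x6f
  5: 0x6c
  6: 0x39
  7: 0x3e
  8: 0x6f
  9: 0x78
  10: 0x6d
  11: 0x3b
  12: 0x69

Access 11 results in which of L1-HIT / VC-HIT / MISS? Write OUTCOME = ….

OUTCOME = VC-HIT

  [0] addr=0x7e blk=15 s=1: MISS | VC []
  [1] addr=0x78 blk=15 s=1: L1-HIT | VC []
  [2] addr=0x3e blk=7 s=1: MISS | VC [15]
  [3] addr=0x38 blk=7 s=1: L1-HIT | VC [15]
  [4] addr=0x6f blk=13 s=1: MISS | VC [15, 7]
  [5] addr=0x6c blk=13 s=1: L1-HIT | VC [15, 7]
  [6] addr=0x39 blk=7 s=1: VC-HIT | VC [15, 13]
  [7] addr=0x3e blk=7 s=1: L1-HIT | VC [15, 13]
  [8] addr=0x6f blk=13 s=1: VC-HIT | VC [15, 7]
  [9] addr=0x78 blk=15 s=1: VC-HIT | VC [13, 7]
  [10] addr=0x6d blk=13 s=1: VC-HIT | VC [15, 7]
  [11] addr=0x3b blk=7 s=1: VC-HIT | VC [15, 13]
  [12] addr=0x69 blk=13 s=1: VC-HIT | VC [15, 7]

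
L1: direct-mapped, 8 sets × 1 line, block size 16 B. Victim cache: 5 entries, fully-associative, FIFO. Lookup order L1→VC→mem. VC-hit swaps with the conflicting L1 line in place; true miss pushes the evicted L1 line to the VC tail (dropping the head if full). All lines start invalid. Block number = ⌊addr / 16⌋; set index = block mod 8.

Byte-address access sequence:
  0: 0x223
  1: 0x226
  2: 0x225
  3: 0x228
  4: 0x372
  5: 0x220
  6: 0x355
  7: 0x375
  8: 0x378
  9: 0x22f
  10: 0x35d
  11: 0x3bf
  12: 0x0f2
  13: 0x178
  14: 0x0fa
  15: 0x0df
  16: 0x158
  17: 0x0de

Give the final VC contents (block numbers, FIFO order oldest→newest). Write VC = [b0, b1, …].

VC = [55, 23, 53, 21]

0: 0x223 (blk 34, set 2) → MISS  vc=[]
1: 0x226 (blk 34, set 2) → L1-HIT  vc=[]
2: 0x225 (blk 34, set 2) → L1-HIT  vc=[]
3: 0x228 (blk 34, set 2) → L1-HIT  vc=[]
4: 0x372 (blk 55, set 7) → MISS  vc=[]
5: 0x220 (blk 34, set 2) → L1-HIT  vc=[]
6: 0x355 (blk 53, set 5) → MISS  vc=[]
7: 0x375 (blk 55, set 7) → L1-HIT  vc=[]
8: 0x378 (blk 55, set 7) → L1-HIT  vc=[]
9: 0x22f (blk 34, set 2) → L1-HIT  vc=[]
10: 0x35d (blk 53, set 5) → L1-HIT  vc=[]
11: 0x3bf (blk 59, set 3) → MISS  vc=[]
12: 0xf2 (blk 15, set 7) → MISS  vc=[55]
13: 0x178 (blk 23, set 7) → MISS  vc=[55, 15]
14: 0xfa (blk 15, set 7) → VC-HIT  vc=[55, 23]
15: 0xdf (blk 13, set 5) → MISS  vc=[55, 23, 53]
16: 0x158 (blk 21, set 5) → MISS  vc=[55, 23, 53, 13]
17: 0xde (blk 13, set 5) → VC-HIT  vc=[55, 23, 53, 21]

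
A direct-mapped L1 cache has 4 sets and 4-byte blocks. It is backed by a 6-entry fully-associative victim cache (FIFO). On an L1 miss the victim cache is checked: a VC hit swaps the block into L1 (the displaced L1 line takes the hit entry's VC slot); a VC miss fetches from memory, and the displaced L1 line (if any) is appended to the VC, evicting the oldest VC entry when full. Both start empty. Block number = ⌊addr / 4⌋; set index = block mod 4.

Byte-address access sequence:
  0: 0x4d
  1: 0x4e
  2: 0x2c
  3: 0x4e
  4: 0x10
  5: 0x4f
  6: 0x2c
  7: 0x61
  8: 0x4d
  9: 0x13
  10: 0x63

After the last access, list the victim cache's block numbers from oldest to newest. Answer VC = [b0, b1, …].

  [0] addr=0x4d blk=19 s=3: MISS | VC []
  [1] addr=0x4e blk=19 s=3: L1-HIT | VC []
  [2] addr=0x2c blk=11 s=3: MISS | VC [19]
  [3] addr=0x4e blk=19 s=3: VC-HIT | VC [11]
  [4] addr=0x10 blk=4 s=0: MISS | VC [11]
  [5] addr=0x4f blk=19 s=3: L1-HIT | VC [11]
  [6] addr=0x2c blk=11 s=3: VC-HIT | VC [19]
  [7] addr=0x61 blk=24 s=0: MISS | VC [19, 4]
  [8] addr=0x4d blk=19 s=3: VC-HIT | VC [11, 4]
  [9] addr=0x13 blk=4 s=0: VC-HIT | VC [11, 24]
  [10] addr=0x63 blk=24 s=0: VC-HIT | VC [11, 4]

VC = [11, 4]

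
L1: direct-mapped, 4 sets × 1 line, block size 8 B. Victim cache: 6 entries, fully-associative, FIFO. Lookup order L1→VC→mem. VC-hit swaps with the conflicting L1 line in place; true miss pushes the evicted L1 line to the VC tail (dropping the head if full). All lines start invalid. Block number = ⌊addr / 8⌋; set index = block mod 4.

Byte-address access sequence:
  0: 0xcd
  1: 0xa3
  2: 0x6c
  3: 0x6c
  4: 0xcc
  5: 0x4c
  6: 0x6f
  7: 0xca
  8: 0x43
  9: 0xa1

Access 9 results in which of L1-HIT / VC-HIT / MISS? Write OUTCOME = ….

#0 0xcd→b25/s1 MISS; vc=[]
#1 0xa3→b20/s0 MISS; vc=[]
#2 0x6c→b13/s1 MISS; vc=[25]
#3 0x6c→b13/s1 L1-HIT; vc=[25]
#4 0xcc→b25/s1 VC-HIT; vc=[13]
#5 0x4c→b9/s1 MISS; vc=[13,25]
#6 0x6f→b13/s1 VC-HIT; vc=[9,25]
#7 0xca→b25/s1 VC-HIT; vc=[9,13]
#8 0x43→b8/s0 MISS; vc=[9,13,20]
#9 0xa1→b20/s0 VC-HIT; vc=[9,13,8]

OUTCOME = VC-HIT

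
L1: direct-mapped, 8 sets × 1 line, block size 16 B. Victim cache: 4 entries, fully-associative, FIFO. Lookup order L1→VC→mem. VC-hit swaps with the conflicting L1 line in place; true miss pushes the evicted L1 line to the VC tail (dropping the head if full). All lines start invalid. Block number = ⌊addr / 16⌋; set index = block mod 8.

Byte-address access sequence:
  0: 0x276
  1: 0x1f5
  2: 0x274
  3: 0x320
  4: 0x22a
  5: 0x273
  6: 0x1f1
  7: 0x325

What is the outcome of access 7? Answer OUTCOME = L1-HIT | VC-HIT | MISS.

OUTCOME = VC-HIT

0: 0x276 (blk 39, set 7) → MISS  vc=[]
1: 0x1f5 (blk 31, set 7) → MISS  vc=[39]
2: 0x274 (blk 39, set 7) → VC-HIT  vc=[31]
3: 0x320 (blk 50, set 2) → MISS  vc=[31]
4: 0x22a (blk 34, set 2) → MISS  vc=[31, 50]
5: 0x273 (blk 39, set 7) → L1-HIT  vc=[31, 50]
6: 0x1f1 (blk 31, set 7) → VC-HIT  vc=[39, 50]
7: 0x325 (blk 50, set 2) → VC-HIT  vc=[39, 34]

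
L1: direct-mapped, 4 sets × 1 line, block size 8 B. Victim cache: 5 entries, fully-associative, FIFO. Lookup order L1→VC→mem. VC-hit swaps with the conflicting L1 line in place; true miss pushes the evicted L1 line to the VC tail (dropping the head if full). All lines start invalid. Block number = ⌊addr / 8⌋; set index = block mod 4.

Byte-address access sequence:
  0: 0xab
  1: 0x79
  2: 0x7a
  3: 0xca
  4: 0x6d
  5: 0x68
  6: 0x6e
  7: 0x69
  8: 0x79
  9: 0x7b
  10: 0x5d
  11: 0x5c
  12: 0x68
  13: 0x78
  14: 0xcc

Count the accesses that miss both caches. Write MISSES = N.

MISSES = 5

0: 0xab (blk 21, set 1) → MISS  vc=[]
1: 0x79 (blk 15, set 3) → MISS  vc=[]
2: 0x7a (blk 15, set 3) → L1-HIT  vc=[]
3: 0xca (blk 25, set 1) → MISS  vc=[21]
4: 0x6d (blk 13, set 1) → MISS  vc=[21, 25]
5: 0x68 (blk 13, set 1) → L1-HIT  vc=[21, 25]
6: 0x6e (blk 13, set 1) → L1-HIT  vc=[21, 25]
7: 0x69 (blk 13, set 1) → L1-HIT  vc=[21, 25]
8: 0x79 (blk 15, set 3) → L1-HIT  vc=[21, 25]
9: 0x7b (blk 15, set 3) → L1-HIT  vc=[21, 25]
10: 0x5d (blk 11, set 3) → MISS  vc=[21, 25, 15]
11: 0x5c (blk 11, set 3) → L1-HIT  vc=[21, 25, 15]
12: 0x68 (blk 13, set 1) → L1-HIT  vc=[21, 25, 15]
13: 0x78 (blk 15, set 3) → VC-HIT  vc=[21, 25, 11]
14: 0xcc (blk 25, set 1) → VC-HIT  vc=[21, 13, 11]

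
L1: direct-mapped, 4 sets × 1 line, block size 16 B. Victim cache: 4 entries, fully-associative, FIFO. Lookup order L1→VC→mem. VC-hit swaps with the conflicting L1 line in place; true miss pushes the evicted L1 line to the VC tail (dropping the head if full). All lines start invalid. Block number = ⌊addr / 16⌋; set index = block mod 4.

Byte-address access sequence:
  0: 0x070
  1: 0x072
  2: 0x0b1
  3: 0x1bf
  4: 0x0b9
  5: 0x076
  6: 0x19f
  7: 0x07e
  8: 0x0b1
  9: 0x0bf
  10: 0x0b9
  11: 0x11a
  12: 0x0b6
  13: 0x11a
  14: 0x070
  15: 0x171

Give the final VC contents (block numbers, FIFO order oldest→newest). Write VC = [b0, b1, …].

  [0] addr=0x70 blk=7 s=3: MISS | VC []
  [1] addr=0x72 blk=7 s=3: L1-HIT | VC []
  [2] addr=0xb1 blk=11 s=3: MISS | VC [7]
  [3] addr=0x1bf blk=27 s=3: MISS | VC [7, 11]
  [4] addr=0xb9 blk=11 s=3: VC-HIT | VC [7, 27]
  [5] addr=0x76 blk=7 s=3: VC-HIT | VC [11, 27]
  [6] addr=0x19f blk=25 s=1: MISS | VC [11, 27]
  [7] addr=0x7e blk=7 s=3: L1-HIT | VC [11, 27]
  [8] addr=0xb1 blk=11 s=3: VC-HIT | VC [7, 27]
  [9] addr=0xbf blk=11 s=3: L1-HIT | VC [7, 27]
  [10] addr=0xb9 blk=11 s=3: L1-HIT | VC [7, 27]
  [11] addr=0x11a blk=17 s=1: MISS | VC [7, 27, 25]
  [12] addr=0xb6 blk=11 s=3: L1-HIT | VC [7, 27, 25]
  [13] addr=0x11a blk=17 s=1: L1-HIT | VC [7, 27, 25]
  [14] addr=0x70 blk=7 s=3: VC-HIT | VC [11, 27, 25]
  [15] addr=0x171 blk=23 s=3: MISS | VC [11, 27, 25, 7]

VC = [11, 27, 25, 7]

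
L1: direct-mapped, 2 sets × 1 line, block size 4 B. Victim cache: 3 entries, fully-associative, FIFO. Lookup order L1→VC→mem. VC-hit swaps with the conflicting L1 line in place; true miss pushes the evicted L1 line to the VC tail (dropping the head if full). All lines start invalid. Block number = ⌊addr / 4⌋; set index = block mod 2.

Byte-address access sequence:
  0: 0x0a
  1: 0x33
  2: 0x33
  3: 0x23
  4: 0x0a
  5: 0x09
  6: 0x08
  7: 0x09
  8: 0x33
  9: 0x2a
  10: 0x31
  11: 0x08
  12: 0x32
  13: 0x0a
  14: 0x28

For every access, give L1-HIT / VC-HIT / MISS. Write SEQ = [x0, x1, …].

#0 0xa→b2/s0 MISS; vc=[]
#1 0x33→b12/s0 MISS; vc=[2]
#2 0x33→b12/s0 L1-HIT; vc=[2]
#3 0x23→b8/s0 MISS; vc=[2,12]
#4 0xa→b2/s0 VC-HIT; vc=[8,12]
#5 0x9→b2/s0 L1-HIT; vc=[8,12]
#6 0x8→b2/s0 L1-HIT; vc=[8,12]
#7 0x9→b2/s0 L1-HIT; vc=[8,12]
#8 0x33→b12/s0 VC-HIT; vc=[8,2]
#9 0x2a→b10/s0 MISS; vc=[8,2,12]
#10 0x31→b12/s0 VC-HIT; vc=[8,2,10]
#11 0x8→b2/s0 VC-HIT; vc=[8,12,10]
#12 0x32→b12/s0 VC-HIT; vc=[8,2,10]
#13 0xa→b2/s0 VC-HIT; vc=[8,12,10]
#14 0x28→b10/s0 VC-HIT; vc=[8,12,2]

SEQ = [MISS, MISS, L1-HIT, MISS, VC-HIT, L1-HIT, L1-HIT, L1-HIT, VC-HIT, MISS, VC-HIT, VC-HIT, VC-HIT, VC-HIT, VC-HIT]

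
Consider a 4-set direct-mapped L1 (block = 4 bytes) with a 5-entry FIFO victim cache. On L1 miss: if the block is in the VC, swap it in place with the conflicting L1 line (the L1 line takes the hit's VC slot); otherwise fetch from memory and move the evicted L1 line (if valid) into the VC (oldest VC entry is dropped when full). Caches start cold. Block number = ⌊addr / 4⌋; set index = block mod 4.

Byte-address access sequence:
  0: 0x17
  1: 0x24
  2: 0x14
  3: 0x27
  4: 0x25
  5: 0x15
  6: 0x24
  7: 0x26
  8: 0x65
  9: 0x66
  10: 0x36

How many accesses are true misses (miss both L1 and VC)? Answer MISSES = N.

MISSES = 4

0: 0x17 (blk 5, set 1) → MISS  vc=[]
1: 0x24 (blk 9, set 1) → MISS  vc=[5]
2: 0x14 (blk 5, set 1) → VC-HIT  vc=[9]
3: 0x27 (blk 9, set 1) → VC-HIT  vc=[5]
4: 0x25 (blk 9, set 1) → L1-HIT  vc=[5]
5: 0x15 (blk 5, set 1) → VC-HIT  vc=[9]
6: 0x24 (blk 9, set 1) → VC-HIT  vc=[5]
7: 0x26 (blk 9, set 1) → L1-HIT  vc=[5]
8: 0x65 (blk 25, set 1) → MISS  vc=[5, 9]
9: 0x66 (blk 25, set 1) → L1-HIT  vc=[5, 9]
10: 0x36 (blk 13, set 1) → MISS  vc=[5, 9, 25]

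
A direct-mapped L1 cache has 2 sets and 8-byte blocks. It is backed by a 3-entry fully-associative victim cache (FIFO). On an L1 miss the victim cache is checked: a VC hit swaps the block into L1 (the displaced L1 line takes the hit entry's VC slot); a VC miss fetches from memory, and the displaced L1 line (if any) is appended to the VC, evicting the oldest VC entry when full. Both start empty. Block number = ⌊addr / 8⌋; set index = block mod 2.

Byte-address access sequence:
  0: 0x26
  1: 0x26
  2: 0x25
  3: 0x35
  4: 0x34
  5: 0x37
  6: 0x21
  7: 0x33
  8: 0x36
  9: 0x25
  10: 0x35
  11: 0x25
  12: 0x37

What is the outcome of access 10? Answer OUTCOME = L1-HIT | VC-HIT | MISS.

  [0] addr=0x26 blk=4 s=0: MISS | VC []
  [1] addr=0x26 blk=4 s=0: L1-HIT | VC []
  [2] addr=0x25 blk=4 s=0: L1-HIT | VC []
  [3] addr=0x35 blk=6 s=0: MISS | VC [4]
  [4] addr=0x34 blk=6 s=0: L1-HIT | VC [4]
  [5] addr=0x37 blk=6 s=0: L1-HIT | VC [4]
  [6] addr=0x21 blk=4 s=0: VC-HIT | VC [6]
  [7] addr=0x33 blk=6 s=0: VC-HIT | VC [4]
  [8] addr=0x36 blk=6 s=0: L1-HIT | VC [4]
  [9] addr=0x25 blk=4 s=0: VC-HIT | VC [6]
  [10] addr=0x35 blk=6 s=0: VC-HIT | VC [4]
  [11] addr=0x25 blk=4 s=0: VC-HIT | VC [6]
  [12] addr=0x37 blk=6 s=0: VC-HIT | VC [4]

OUTCOME = VC-HIT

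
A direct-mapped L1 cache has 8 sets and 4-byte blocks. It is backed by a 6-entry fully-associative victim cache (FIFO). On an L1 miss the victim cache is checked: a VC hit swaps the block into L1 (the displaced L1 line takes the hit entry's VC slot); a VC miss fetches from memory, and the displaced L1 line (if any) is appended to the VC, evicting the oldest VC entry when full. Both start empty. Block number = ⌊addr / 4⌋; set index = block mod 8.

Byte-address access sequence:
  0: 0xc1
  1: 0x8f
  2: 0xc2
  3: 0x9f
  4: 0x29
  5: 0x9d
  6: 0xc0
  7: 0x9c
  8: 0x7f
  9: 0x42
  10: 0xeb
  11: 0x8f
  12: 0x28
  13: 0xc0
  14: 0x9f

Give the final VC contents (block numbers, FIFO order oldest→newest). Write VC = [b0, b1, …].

VC = [31, 16, 58]

  [0] addr=0xc1 blk=48 s=0: MISS | VC []
  [1] addr=0x8f blk=35 s=3: MISS | VC []
  [2] addr=0xc2 blk=48 s=0: L1-HIT | VC []
  [3] addr=0x9f blk=39 s=7: MISS | VC []
  [4] addr=0x29 blk=10 s=2: MISS | VC []
  [5] addr=0x9d blk=39 s=7: L1-HIT | VC []
  [6] addr=0xc0 blk=48 s=0: L1-HIT | VC []
  [7] addr=0x9c blk=39 s=7: L1-HIT | VC []
  [8] addr=0x7f blk=31 s=7: MISS | VC [39]
  [9] addr=0x42 blk=16 s=0: MISS | VC [39, 48]
  [10] addr=0xeb blk=58 s=2: MISS | VC [39, 48, 10]
  [11] addr=0x8f blk=35 s=3: L1-HIT | VC [39, 48, 10]
  [12] addr=0x28 blk=10 s=2: VC-HIT | VC [39, 48, 58]
  [13] addr=0xc0 blk=48 s=0: VC-HIT | VC [39, 16, 58]
  [14] addr=0x9f blk=39 s=7: VC-HIT | VC [31, 16, 58]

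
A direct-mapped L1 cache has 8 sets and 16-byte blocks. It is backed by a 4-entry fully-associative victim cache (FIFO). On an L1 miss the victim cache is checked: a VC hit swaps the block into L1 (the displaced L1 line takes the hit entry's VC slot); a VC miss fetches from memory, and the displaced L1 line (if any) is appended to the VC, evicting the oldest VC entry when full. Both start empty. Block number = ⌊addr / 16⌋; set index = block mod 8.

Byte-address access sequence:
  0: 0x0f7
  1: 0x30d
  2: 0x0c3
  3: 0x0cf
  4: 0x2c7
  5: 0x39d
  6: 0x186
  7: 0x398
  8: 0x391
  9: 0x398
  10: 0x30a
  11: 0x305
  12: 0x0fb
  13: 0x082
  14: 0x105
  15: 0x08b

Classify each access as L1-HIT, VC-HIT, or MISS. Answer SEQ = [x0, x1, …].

#0 0xf7→b15/s7 MISS; vc=[]
#1 0x30d→b48/s0 MISS; vc=[]
#2 0xc3→b12/s4 MISS; vc=[]
#3 0xcf→b12/s4 L1-HIT; vc=[]
#4 0x2c7→b44/s4 MISS; vc=[12]
#5 0x39d→b57/s1 MISS; vc=[12]
#6 0x186→b24/s0 MISS; vc=[12,48]
#7 0x398→b57/s1 L1-HIT; vc=[12,48]
#8 0x391→b57/s1 L1-HIT; vc=[12,48]
#9 0x398→b57/s1 L1-HIT; vc=[12,48]
#10 0x30a→b48/s0 VC-HIT; vc=[12,24]
#11 0x305→b48/s0 L1-HIT; vc=[12,24]
#12 0xfb→b15/s7 L1-HIT; vc=[12,24]
#13 0x82→b8/s0 MISS; vc=[12,24,48]
#14 0x105→b16/s0 MISS; vc=[12,24,48,8]
#15 0x8b→b8/s0 VC-HIT; vc=[12,24,48,16]

SEQ = [MISS, MISS, MISS, L1-HIT, MISS, MISS, MISS, L1-HIT, L1-HIT, L1-HIT, VC-HIT, L1-HIT, L1-HIT, MISS, MISS, VC-HIT]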